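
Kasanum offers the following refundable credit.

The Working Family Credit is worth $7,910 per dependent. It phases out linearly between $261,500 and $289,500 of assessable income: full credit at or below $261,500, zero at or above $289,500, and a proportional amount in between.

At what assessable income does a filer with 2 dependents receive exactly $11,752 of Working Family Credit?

$268,700

Full credit = 2 × $7,910 = $15,820.
$11,752 is 11,752/15,820 of the full $15,820, so 4,068/15,820 of the $28,000 range has been used: income = $261,500 + $28,000 × 4,068/15,820 = $268,700.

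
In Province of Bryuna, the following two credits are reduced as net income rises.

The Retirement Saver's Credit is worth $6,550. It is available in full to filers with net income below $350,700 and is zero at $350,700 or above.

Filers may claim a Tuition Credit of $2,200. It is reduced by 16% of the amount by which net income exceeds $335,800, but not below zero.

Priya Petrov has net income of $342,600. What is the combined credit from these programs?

Retirement Saver's Credit: $342,600 is below the $350,700 cutoff, so the full $6,550 applies.
Tuition Credit: 16% of the $6,800 excess over $335,800 is $1,088; credit = $2,200 − $1,088 = $1,112.
Total: $6,550 + $1,112 = $7,662.

$7,662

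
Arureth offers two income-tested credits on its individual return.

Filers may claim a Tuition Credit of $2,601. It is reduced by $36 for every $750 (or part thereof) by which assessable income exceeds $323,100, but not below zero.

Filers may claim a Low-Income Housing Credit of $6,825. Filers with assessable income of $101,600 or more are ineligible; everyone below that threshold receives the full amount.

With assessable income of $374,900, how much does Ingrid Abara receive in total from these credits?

Tuition Credit: income exceeds $323,100 by $51,800, which is 70 full-or-partial $750 increments; reduction = 70 × $36 = $2,520, leaving $81.
Low-Income Housing Credit: $374,900 meets or exceeds the $101,600 cutoff, so the credit is $0.
Total: $81 + $0 = $81.

$81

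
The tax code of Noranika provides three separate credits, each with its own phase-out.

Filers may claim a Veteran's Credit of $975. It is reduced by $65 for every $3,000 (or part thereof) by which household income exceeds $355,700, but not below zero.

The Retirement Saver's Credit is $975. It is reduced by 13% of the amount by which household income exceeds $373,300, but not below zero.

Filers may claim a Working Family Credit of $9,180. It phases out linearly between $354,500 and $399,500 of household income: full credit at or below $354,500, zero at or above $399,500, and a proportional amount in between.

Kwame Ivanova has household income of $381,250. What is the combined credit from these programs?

$4,113

Veteran's Credit: income exceeds $355,700 by $25,550, which is 9 full-or-partial $3,000 increments; reduction = 9 × $65 = $585, leaving $390.
Retirement Saver's Credit: 13% of the $7,950 excess over $373,300 is $1,033.50 ≥ base, so the credit is $0.
Working Family Credit: $381,250 is $26,750 into a $45,000 phase-out range, leaving 18,250/45,000 of the credit: $9,180 × 18,250/45,000 = $3,723.
Total: $390 + $0 + $3,723 = $4,113.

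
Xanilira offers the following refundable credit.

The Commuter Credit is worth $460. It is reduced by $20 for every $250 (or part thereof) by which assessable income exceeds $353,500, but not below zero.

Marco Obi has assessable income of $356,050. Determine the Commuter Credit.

Commuter Credit: income exceeds $353,500 by $2,550, which is 11 full-or-partial $250 increments; reduction = 11 × $20 = $220, leaving $240.

$240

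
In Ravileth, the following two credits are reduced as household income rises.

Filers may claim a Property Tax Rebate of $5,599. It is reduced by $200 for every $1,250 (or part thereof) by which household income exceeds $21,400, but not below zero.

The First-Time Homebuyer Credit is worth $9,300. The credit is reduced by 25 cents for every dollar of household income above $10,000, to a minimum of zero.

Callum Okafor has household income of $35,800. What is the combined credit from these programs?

$6,049

Property Tax Rebate: income exceeds $21,400 by $14,400, which is 12 full-or-partial $1,250 increments; reduction = 12 × $200 = $2,400, leaving $3,199.
First-Time Homebuyer Credit: 25% of the $25,800 excess over $10,000 is $6,450; credit = $9,300 − $6,450 = $2,850.
Total: $3,199 + $2,850 = $6,049.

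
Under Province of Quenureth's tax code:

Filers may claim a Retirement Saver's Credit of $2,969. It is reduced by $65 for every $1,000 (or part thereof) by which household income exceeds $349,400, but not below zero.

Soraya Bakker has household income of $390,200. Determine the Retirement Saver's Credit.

$304

Retirement Saver's Credit: income exceeds $349,400 by $40,800, which is 41 full-or-partial $1,000 increments; reduction = 41 × $65 = $2,665, leaving $304.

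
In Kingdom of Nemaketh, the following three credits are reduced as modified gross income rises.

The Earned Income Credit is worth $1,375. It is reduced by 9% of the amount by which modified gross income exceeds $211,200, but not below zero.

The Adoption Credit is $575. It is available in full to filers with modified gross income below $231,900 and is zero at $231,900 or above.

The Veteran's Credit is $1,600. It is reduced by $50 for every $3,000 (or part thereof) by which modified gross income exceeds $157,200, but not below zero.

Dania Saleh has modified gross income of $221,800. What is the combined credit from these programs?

$1,496

Earned Income Credit: 9% of the $10,600 excess over $211,200 is $954; credit = $1,375 − $954 = $421.
Adoption Credit: $221,800 is below the $231,900 cutoff, so the full $575 applies.
Veteran's Credit: income exceeds $157,200 by $64,600, which is 22 full-or-partial $3,000 increments; reduction = 22 × $50 = $1,100, leaving $500.
Total: $421 + $575 + $500 = $1,496.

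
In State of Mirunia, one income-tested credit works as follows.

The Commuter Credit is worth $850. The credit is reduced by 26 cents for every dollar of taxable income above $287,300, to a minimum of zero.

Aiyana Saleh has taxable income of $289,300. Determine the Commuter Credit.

Commuter Credit: 26% of the $2,000 excess over $287,300 is $520; credit = $850 − $520 = $330.

$330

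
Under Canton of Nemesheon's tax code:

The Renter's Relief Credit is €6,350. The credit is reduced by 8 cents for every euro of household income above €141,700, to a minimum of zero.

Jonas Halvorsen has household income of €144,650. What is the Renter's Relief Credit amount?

€6,114

Renter's Relief Credit: 8% of the €2,950 excess over €141,700 is €236; credit = €6,350 − €236 = €6,114.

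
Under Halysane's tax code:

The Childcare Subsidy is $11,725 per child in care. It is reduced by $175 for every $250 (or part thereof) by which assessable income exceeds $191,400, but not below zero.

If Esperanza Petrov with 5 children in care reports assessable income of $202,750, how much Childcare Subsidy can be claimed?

$50,575

Childcare Subsidy: base = 5 × $11,725 = $58,625. income exceeds $191,400 by $11,350, which is 46 full-or-partial $250 increments; reduction = 46 × $175 = $8,050, leaving $50,575.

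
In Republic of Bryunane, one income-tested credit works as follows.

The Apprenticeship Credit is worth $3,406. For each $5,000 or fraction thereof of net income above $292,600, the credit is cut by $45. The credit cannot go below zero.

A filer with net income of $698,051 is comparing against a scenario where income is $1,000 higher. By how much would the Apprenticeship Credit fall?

At $698,051 — income exceeds $292,600 by $405,451 → 82 increments × $45 = $3,690 ≥ base, so the credit is $0.
At $699,051 — income exceeds $292,600 by $406,451 → 82 increments × $45 = $3,690 ≥ base, so the credit is $0.
Lost: $0 − $0 = $0.

$0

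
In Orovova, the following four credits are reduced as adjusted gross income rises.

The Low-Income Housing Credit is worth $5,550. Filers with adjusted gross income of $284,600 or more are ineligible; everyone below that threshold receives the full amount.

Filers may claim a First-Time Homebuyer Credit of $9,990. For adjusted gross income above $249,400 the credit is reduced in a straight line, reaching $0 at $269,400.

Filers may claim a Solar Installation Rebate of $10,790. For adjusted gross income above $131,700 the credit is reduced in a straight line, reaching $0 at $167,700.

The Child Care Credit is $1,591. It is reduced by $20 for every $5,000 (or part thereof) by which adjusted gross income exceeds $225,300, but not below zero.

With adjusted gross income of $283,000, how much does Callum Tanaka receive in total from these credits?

$6,901

Low-Income Housing Credit: $283,000 is below the $284,600 cutoff, so the full $5,550 applies.
First-Time Homebuyer Credit: $283,000 is at or above $269,400, so the credit is $0.
Solar Installation Rebate: $283,000 is at or above $167,700, so the credit is $0.
Child Care Credit: income exceeds $225,300 by $57,700, which is 12 full-or-partial $5,000 increments; reduction = 12 × $20 = $240, leaving $1,351.
Total: $5,550 + $0 + $0 + $1,351 = $6,901.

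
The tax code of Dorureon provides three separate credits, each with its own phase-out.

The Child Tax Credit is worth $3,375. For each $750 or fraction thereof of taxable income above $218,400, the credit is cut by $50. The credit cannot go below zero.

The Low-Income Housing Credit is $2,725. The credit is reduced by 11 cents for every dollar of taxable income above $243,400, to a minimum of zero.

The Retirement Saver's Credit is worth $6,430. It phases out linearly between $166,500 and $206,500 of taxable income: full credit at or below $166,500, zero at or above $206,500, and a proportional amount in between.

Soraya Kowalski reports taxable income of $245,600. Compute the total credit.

Child Tax Credit: income exceeds $218,400 by $27,200, which is 37 full-or-partial $750 increments; reduction = 37 × $50 = $1,850, leaving $1,525.
Low-Income Housing Credit: 11% of the $2,200 excess over $243,400 is $242; credit = $2,725 − $242 = $2,483.
Retirement Saver's Credit: $245,600 is at or above $206,500, so the credit is $0.
Total: $1,525 + $2,483 + $0 = $4,008.

$4,008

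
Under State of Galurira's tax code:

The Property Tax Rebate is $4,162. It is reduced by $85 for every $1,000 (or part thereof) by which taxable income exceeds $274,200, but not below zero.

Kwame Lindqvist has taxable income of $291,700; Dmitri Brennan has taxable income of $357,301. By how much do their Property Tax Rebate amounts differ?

$2,632

Kwame ($291,700): Property Tax Rebate: income exceeds $274,200 by $17,500, which is 18 full-or-partial $1,000 increments; reduction = 18 × $85 = $1,530, leaving $2,632.
Dmitri ($357,301): Property Tax Rebate: income exceeds $274,200 by $83,101 → 84 increments × $85 = $7,140 ≥ base, so the credit is $0.
Difference: |$2,632 − $0| = $2,632.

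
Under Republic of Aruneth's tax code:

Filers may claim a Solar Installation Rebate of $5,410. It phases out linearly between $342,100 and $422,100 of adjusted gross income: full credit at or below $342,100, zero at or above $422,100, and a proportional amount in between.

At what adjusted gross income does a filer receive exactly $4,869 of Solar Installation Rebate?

$350,100

$4,869 is 4,869/5,410 of the full $5,410, so 541/5,410 of the $80,000 range has been used: income = $342,100 + $80,000 × 541/5,410 = $350,100.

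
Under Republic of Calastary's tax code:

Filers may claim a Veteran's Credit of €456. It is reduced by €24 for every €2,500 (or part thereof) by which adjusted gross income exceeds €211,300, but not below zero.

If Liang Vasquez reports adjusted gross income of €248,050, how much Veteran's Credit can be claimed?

€96

Veteran's Credit: income exceeds €211,300 by €36,750, which is 15 full-or-partial €2,500 increments; reduction = 15 × €24 = €360, leaving €96.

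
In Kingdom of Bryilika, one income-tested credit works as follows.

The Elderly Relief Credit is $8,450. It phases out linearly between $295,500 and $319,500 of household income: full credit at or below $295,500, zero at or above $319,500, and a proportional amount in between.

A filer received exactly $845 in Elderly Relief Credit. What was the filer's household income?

$845 is 845/8,450 of the full $8,450, so 7,605/8,450 of the $24,000 range has been used: income = $295,500 + $24,000 × 7,605/8,450 = $317,100.

$317,100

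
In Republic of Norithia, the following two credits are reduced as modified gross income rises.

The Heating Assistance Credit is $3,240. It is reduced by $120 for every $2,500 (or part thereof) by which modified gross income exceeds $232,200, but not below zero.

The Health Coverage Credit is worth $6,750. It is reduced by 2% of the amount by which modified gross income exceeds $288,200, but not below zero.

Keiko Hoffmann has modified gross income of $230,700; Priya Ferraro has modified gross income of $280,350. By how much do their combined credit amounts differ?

Keiko ($230,700): Heating Assistance Credit: $230,700 is at or below the $232,200 threshold, so the full $3,240 applies. Health Coverage Credit: $230,700 is at or below the $288,200 threshold, so the full $6,750 applies. total $3,240 + $6,750 = $9,990
Priya ($280,350): Heating Assistance Credit: income exceeds $232,200 by $48,150, which is 20 full-or-partial $2,500 increments; reduction = 20 × $120 = $2,400, leaving $840. Health Coverage Credit: $280,350 is at or below the $288,200 threshold, so the full $6,750 applies. total $840 + $6,750 = $7,590
Difference: |$9,990 − $7,590| = $2,400.

$2,400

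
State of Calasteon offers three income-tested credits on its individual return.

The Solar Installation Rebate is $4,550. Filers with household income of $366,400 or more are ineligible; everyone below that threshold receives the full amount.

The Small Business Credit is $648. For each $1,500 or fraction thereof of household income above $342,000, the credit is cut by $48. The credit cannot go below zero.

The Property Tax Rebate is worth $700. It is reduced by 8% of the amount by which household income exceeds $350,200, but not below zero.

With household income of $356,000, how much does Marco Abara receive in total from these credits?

$4,954

Solar Installation Rebate: $356,000 is below the $366,400 cutoff, so the full $4,550 applies.
Small Business Credit: income exceeds $342,000 by $14,000, which is 10 full-or-partial $1,500 increments; reduction = 10 × $48 = $480, leaving $168.
Property Tax Rebate: 8% of the $5,800 excess over $350,200 is $464; credit = $700 − $464 = $236.
Total: $4,550 + $168 + $236 = $4,954.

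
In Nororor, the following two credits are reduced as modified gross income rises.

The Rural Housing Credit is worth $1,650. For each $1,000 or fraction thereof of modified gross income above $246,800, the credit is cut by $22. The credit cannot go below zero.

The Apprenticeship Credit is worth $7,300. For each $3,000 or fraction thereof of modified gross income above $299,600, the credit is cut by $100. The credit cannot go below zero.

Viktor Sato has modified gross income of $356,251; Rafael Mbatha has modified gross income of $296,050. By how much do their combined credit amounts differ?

$2,450

Viktor ($356,251): Rural Housing Credit: income exceeds $246,800 by $109,451 → 110 increments × $22 = $2,420 ≥ base, so the credit is $0. Apprenticeship Credit: income exceeds $299,600 by $56,651, which is 19 full-or-partial $3,000 increments; reduction = 19 × $100 = $1,900, leaving $5,400. total $0 + $5,400 = $5,400
Rafael ($296,050): Rural Housing Credit: income exceeds $246,800 by $49,250, which is 50 full-or-partial $1,000 increments; reduction = 50 × $22 = $1,100, leaving $550. Apprenticeship Credit: $296,050 is at or below the $299,600 threshold, so the full $7,300 applies. total $550 + $7,300 = $7,850
Difference: |$5,400 − $7,850| = $2,450.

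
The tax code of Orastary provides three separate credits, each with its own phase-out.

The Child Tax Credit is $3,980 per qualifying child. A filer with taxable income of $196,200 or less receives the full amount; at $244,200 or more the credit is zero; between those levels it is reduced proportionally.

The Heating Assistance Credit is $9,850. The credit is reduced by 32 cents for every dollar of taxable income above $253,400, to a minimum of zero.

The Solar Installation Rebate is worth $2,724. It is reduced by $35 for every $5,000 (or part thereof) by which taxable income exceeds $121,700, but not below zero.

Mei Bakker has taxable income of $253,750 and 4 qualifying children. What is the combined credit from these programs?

$11,517

Child Tax Credit: base = 4 × $3,980 = $15,920. $253,750 is at or above $244,200, so the credit is $0.
Heating Assistance Credit: 32% of the $350 excess over $253,400 is $112; credit = $9,850 − $112 = $9,738.
Solar Installation Rebate: income exceeds $121,700 by $132,050, which is 27 full-or-partial $5,000 increments; reduction = 27 × $35 = $945, leaving $1,779.
Total: $0 + $9,738 + $1,779 = $11,517.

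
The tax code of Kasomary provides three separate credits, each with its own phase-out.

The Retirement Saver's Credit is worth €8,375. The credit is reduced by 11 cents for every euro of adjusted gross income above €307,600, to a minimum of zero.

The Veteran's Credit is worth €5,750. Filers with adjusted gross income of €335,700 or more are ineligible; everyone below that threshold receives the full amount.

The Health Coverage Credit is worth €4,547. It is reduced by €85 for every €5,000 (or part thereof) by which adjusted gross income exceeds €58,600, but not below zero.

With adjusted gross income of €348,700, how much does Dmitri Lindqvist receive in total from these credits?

€3,854

Retirement Saver's Credit: 11% of the €41,100 excess over €307,600 is €4,521; credit = €8,375 − €4,521 = €3,854.
Veteran's Credit: €348,700 meets or exceeds the €335,700 cutoff, so the credit is €0.
Health Coverage Credit: income exceeds €58,600 by €290,100 → 59 increments × €85 = €5,015 ≥ base, so the credit is €0.
Total: €3,854 + €0 + €0 = €3,854.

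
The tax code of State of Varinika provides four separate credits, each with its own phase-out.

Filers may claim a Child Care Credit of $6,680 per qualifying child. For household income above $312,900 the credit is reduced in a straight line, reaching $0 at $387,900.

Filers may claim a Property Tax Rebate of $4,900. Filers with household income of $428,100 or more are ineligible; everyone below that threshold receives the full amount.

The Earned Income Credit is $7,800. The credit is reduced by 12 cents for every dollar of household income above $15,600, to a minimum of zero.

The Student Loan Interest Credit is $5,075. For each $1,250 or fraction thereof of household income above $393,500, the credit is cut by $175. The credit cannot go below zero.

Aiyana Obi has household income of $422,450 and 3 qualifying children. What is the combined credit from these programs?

$5,775

Child Care Credit: base = 3 × $6,680 = $20,040. $422,450 is at or above $387,900, so the credit is $0.
Property Tax Rebate: $422,450 is below the $428,100 cutoff, so the full $4,900 applies.
Earned Income Credit: 12% of the $406,850 excess over $15,600 is $48,822 ≥ base, so the credit is $0.
Student Loan Interest Credit: income exceeds $393,500 by $28,950, which is 24 full-or-partial $1,250 increments; reduction = 24 × $175 = $4,200, leaving $875.
Total: $0 + $4,900 + $0 + $875 = $5,775.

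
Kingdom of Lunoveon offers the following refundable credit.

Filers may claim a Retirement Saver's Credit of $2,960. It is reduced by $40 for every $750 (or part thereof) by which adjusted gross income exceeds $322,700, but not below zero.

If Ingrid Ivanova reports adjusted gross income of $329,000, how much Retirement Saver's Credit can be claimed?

Retirement Saver's Credit: income exceeds $322,700 by $6,300, which is 9 full-or-partial $750 increments; reduction = 9 × $40 = $360, leaving $2,600.

$2,600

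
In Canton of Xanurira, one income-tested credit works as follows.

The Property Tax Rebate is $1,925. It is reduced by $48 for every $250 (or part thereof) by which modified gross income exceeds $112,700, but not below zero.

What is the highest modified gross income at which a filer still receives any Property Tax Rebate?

After 40 increments the reduction is 40 × $48 = $1,920, leaving $5; one more increment wipes it out. Increment 40 ends at excess 40 × $250 = $10,000, so the highest qualifying income is $112,700 + $10,000 = $122,700.

$122,700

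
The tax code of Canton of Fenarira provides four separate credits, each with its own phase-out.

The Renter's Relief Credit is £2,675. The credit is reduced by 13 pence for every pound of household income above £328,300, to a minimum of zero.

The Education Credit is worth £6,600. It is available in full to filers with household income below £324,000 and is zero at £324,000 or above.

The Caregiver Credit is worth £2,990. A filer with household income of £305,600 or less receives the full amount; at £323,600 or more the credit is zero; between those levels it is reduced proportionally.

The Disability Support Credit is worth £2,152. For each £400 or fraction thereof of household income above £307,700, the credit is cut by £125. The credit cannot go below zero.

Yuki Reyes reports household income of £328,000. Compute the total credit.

£2,675

Renter's Relief Credit: £328,000 is at or below the £328,300 threshold, so the full £2,675 applies.
Education Credit: £328,000 meets or exceeds the £324,000 cutoff, so the credit is £0.
Caregiver Credit: £328,000 is at or above £323,600, so the credit is £0.
Disability Support Credit: income exceeds £307,700 by £20,300 → 51 increments × £125 = £6,375 ≥ base, so the credit is £0.
Total: £2,675 + £0 + £0 + £0 = £2,675.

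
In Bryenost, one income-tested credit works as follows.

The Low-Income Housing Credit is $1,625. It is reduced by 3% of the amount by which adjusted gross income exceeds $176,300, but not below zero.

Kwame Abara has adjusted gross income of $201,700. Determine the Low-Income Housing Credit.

Low-Income Housing Credit: 3% of the $25,400 excess over $176,300 is $762; credit = $1,625 − $762 = $863.

$863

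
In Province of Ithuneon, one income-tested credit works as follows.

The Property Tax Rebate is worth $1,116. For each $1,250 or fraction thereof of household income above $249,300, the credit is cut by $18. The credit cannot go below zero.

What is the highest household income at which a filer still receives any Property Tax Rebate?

After 61 increments the reduction is 61 × $18 = $1,098, leaving $18; one more increment wipes it out. Increment 61 ends at excess 61 × $1,250 = $76,250, so the highest qualifying income is $249,300 + $76,250 = $325,550.

$325,550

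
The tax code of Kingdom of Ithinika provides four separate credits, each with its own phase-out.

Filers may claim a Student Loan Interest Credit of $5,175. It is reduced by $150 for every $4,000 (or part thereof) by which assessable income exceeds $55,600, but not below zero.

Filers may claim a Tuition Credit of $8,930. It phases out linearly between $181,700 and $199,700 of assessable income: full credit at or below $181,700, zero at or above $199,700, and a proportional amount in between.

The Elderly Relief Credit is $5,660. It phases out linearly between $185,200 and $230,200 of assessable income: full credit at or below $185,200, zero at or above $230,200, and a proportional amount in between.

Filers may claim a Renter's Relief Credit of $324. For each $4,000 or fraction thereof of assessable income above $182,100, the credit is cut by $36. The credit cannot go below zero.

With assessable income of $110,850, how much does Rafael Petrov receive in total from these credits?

$17,989

Student Loan Interest Credit: income exceeds $55,600 by $55,250, which is 14 full-or-partial $4,000 increments; reduction = 14 × $150 = $2,100, leaving $3,075.
Tuition Credit: $110,850 is at or below the $181,700 threshold, so the full $8,930 applies.
Elderly Relief Credit: $110,850 is at or below the $185,200 threshold, so the full $5,660 applies.
Renter's Relief Credit: $110,850 is at or below the $182,100 threshold, so the full $324 applies.
Total: $3,075 + $8,930 + $5,660 + $324 = $17,989.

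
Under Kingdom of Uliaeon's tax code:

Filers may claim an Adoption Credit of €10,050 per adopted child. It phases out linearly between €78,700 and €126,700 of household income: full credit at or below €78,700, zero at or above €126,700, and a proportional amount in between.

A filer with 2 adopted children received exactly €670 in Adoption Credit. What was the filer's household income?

€125,100

Full credit = 2 × €10,050 = €20,100.
€670 is 670/20,100 of the full €20,100, so 19,430/20,100 of the €48,000 range has been used: income = €78,700 + €48,000 × 19,430/20,100 = €125,100.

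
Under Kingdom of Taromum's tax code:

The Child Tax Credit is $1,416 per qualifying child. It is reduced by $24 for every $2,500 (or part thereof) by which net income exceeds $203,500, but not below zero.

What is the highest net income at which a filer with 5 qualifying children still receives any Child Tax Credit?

Full credit = 5 × $1,416 = $7,080.
After 294 increments the reduction is 294 × $24 = $7,056, leaving $24; one more increment wipes it out. Increment 294 ends at excess 294 × $2,500 = $735,000, so the highest qualifying income is $203,500 + $735,000 = $938,500.

$938,500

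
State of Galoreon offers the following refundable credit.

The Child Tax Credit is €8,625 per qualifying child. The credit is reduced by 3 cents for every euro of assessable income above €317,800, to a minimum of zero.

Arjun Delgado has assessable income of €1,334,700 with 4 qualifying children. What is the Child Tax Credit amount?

Child Tax Credit: base = 4 × €8,625 = €34,500. 3% of the €1,016,900 excess over €317,800 is €30,507; credit = €34,500 − €30,507 = €3,993.

€3,993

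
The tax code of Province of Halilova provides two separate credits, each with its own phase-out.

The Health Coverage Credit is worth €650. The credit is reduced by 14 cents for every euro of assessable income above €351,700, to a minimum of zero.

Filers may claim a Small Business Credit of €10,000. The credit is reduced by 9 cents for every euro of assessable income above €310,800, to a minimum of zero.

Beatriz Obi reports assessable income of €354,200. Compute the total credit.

Health Coverage Credit: 14% of the €2,500 excess over €351,700 is €350; credit = €650 − €350 = €300.
Small Business Credit: 9% of the €43,400 excess over €310,800 is €3,906; credit = €10,000 − €3,906 = €6,094.
Total: €300 + €6,094 = €6,394.

€6,394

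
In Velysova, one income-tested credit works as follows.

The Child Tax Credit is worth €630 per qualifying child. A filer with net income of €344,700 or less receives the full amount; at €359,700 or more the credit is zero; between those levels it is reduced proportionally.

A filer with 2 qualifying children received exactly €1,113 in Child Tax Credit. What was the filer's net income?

€346,450

Full credit = 2 × €630 = €1,260.
€1,113 is 1,113/1,260 of the full €1,260, so 147/1,260 of the €15,000 range has been used: income = €344,700 + €15,000 × 147/1,260 = €346,450.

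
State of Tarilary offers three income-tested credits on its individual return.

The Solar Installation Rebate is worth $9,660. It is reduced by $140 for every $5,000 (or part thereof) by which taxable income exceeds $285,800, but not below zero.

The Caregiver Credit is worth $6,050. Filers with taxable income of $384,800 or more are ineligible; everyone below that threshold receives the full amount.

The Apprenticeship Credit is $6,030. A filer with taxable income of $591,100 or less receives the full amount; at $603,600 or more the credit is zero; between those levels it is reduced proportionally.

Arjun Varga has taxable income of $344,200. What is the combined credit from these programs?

Solar Installation Rebate: income exceeds $285,800 by $58,400, which is 12 full-or-partial $5,000 increments; reduction = 12 × $140 = $1,680, leaving $7,980.
Caregiver Credit: $344,200 is below the $384,800 cutoff, so the full $6,050 applies.
Apprenticeship Credit: $344,200 is at or below the $591,100 threshold, so the full $6,030 applies.
Total: $7,980 + $6,050 + $6,030 = $20,060.

$20,060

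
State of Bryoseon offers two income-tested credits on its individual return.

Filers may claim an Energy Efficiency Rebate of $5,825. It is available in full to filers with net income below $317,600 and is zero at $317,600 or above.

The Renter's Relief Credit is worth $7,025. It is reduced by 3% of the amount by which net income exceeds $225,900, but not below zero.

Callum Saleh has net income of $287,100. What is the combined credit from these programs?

Energy Efficiency Rebate: $287,100 is below the $317,600 cutoff, so the full $5,825 applies.
Renter's Relief Credit: 3% of the $61,200 excess over $225,900 is $1,836; credit = $7,025 − $1,836 = $5,189.
Total: $5,825 + $5,189 = $11,014.

$11,014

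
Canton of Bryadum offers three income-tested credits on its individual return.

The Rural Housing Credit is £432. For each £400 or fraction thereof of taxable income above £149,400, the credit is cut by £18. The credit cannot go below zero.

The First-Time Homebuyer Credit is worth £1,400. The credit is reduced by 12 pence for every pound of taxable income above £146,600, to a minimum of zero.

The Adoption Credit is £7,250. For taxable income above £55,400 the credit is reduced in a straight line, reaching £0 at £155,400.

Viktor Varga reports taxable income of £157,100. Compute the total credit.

Rural Housing Credit: income exceeds £149,400 by £7,700, which is 20 full-or-partial £400 increments; reduction = 20 × £18 = £360, leaving £72.
First-Time Homebuyer Credit: 12% of the £10,500 excess over £146,600 is £1,260; credit = £1,400 − £1,260 = £140.
Adoption Credit: £157,100 is at or above £155,400, so the credit is £0.
Total: £72 + £140 + £0 = £212.

£212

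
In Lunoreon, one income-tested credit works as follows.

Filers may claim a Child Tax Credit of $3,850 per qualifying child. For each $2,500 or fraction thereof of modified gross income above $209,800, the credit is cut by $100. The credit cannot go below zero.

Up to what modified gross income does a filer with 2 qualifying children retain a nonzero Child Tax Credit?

Full credit = 2 × $3,850 = $7,700.
After 76 increments the reduction is 76 × $100 = $7,600, leaving $100; one more increment wipes it out. Increment 76 ends at excess 76 × $2,500 = $190,000, so the highest qualifying income is $209,800 + $190,000 = $399,800.

$399,800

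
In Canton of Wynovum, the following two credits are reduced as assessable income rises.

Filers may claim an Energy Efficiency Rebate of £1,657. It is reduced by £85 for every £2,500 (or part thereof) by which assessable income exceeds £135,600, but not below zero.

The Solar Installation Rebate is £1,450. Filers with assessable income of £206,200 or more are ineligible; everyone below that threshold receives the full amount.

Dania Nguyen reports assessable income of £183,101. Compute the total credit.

£1,450

Energy Efficiency Rebate: income exceeds £135,600 by £47,501 → 20 increments × £85 = £1,700 ≥ base, so the credit is £0.
Solar Installation Rebate: £183,101 is below the £206,200 cutoff, so the full £1,450 applies.
Total: £0 + £1,450 = £1,450.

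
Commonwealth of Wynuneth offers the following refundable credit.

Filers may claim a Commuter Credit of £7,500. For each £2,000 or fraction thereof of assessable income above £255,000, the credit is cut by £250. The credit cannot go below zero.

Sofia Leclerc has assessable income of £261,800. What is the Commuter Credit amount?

Commuter Credit: income exceeds £255,000 by £6,800, which is 4 full-or-partial £2,000 increments; reduction = 4 × £250 = £1,000, leaving £6,500.

£6,500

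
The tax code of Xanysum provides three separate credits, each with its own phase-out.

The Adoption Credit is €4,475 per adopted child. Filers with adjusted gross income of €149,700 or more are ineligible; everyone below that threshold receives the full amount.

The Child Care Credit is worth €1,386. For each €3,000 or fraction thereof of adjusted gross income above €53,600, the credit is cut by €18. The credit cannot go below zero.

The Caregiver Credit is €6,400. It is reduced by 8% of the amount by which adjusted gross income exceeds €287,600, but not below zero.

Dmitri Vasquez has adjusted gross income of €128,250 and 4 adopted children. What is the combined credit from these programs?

Adoption Credit: base = 4 × €4,475 = €17,900. €128,250 is below the €149,700 cutoff, so the full €17,900 applies.
Child Care Credit: income exceeds €53,600 by €74,650, which is 25 full-or-partial €3,000 increments; reduction = 25 × €18 = €450, leaving €936.
Caregiver Credit: €128,250 is at or below the €287,600 threshold, so the full €6,400 applies.
Total: €17,900 + €936 + €6,400 = €25,236.

€25,236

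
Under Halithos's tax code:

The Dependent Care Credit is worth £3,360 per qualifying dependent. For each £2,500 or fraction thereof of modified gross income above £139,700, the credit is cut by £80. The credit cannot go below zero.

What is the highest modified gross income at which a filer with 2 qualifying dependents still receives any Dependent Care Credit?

£347,200

Full credit = 2 × £3,360 = £6,720.
After 83 increments the reduction is 83 × £80 = £6,640, leaving £80; one more increment wipes it out. Increment 83 ends at excess 83 × £2,500 = £207,500, so the highest qualifying income is £139,700 + £207,500 = £347,200.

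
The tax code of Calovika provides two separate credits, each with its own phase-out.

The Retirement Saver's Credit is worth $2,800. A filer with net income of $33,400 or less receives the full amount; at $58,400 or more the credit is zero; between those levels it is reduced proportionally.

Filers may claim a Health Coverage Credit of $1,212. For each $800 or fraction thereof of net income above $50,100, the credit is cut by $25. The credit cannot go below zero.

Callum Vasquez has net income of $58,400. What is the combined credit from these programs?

Retirement Saver's Credit: $58,400 is at or above $58,400, so the credit is $0.
Health Coverage Credit: income exceeds $50,100 by $8,300, which is 11 full-or-partial $800 increments; reduction = 11 × $25 = $275, leaving $937.
Total: $0 + $937 = $937.

$937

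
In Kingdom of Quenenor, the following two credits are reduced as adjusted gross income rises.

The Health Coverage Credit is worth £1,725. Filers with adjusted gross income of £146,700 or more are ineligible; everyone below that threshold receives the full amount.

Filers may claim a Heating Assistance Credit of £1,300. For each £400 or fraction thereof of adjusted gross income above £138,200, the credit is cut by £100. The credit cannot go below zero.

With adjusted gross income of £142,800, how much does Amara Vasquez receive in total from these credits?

£1,825

Health Coverage Credit: £142,800 is below the £146,700 cutoff, so the full £1,725 applies.
Heating Assistance Credit: income exceeds £138,200 by £4,600, which is 12 full-or-partial £400 increments; reduction = 12 × £100 = £1,200, leaving £100.
Total: £1,725 + £100 = £1,825.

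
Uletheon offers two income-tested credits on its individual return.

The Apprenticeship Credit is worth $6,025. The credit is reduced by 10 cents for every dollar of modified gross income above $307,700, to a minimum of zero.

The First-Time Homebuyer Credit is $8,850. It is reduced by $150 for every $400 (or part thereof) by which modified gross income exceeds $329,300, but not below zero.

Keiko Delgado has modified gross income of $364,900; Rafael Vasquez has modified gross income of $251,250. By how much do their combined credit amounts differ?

Keiko ($364,900): Apprenticeship Credit: 10% of the $57,200 excess over $307,700 is $5,720; credit = $6,025 − $5,720 = $305. First-Time Homebuyer Credit: income exceeds $329,300 by $35,600 → 89 increments × $150 = $13,350 ≥ base, so the credit is $0. total $305 + $0 = $305
Rafael ($251,250): Apprenticeship Credit: $251,250 is at or below the $307,700 threshold, so the full $6,025 applies. First-Time Homebuyer Credit: $251,250 is at or below the $329,300 threshold, so the full $8,850 applies. total $6,025 + $8,850 = $14,875
Difference: |$305 − $14,875| = $14,570.

$14,570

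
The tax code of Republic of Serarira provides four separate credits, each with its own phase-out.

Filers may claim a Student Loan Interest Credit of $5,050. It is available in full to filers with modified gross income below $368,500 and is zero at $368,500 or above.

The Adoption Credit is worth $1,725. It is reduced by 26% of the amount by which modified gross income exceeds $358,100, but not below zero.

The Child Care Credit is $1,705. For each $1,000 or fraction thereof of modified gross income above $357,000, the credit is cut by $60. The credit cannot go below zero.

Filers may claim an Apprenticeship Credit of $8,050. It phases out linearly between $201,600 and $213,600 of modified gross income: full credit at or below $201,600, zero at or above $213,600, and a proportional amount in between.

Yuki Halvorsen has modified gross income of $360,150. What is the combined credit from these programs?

$7,707

Student Loan Interest Credit: $360,150 is below the $368,500 cutoff, so the full $5,050 applies.
Adoption Credit: 26% of the $2,050 excess over $358,100 is $533; credit = $1,725 − $533 = $1,192.
Child Care Credit: income exceeds $357,000 by $3,150, which is 4 full-or-partial $1,000 increments; reduction = 4 × $60 = $240, leaving $1,465.
Apprenticeship Credit: $360,150 is at or above $213,600, so the credit is $0.
Total: $5,050 + $1,192 + $1,465 + $0 = $7,707.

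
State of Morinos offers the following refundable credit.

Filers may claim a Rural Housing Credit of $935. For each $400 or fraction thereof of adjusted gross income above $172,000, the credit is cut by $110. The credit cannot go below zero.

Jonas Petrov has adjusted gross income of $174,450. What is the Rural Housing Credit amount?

$165

Rural Housing Credit: income exceeds $172,000 by $2,450, which is 7 full-or-partial $400 increments; reduction = 7 × $110 = $770, leaving $165.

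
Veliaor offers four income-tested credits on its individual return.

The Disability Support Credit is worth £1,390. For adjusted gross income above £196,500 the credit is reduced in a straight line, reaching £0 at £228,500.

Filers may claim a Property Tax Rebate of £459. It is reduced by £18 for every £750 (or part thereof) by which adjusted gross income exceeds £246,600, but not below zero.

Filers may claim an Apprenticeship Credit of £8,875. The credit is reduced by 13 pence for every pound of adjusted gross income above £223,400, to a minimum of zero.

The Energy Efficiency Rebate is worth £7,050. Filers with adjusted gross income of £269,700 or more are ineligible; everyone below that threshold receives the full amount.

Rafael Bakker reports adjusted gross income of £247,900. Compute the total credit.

Disability Support Credit: £247,900 is at or above £228,500, so the credit is £0.
Property Tax Rebate: income exceeds £246,600 by £1,300, which is 2 full-or-partial £750 increments; reduction = 2 × £18 = £36, leaving £423.
Apprenticeship Credit: 13% of the £24,500 excess over £223,400 is £3,185; credit = £8,875 − £3,185 = £5,690.
Energy Efficiency Rebate: £247,900 is below the £269,700 cutoff, so the full £7,050 applies.
Total: £0 + £423 + £5,690 + £7,050 = £13,163.

£13,163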